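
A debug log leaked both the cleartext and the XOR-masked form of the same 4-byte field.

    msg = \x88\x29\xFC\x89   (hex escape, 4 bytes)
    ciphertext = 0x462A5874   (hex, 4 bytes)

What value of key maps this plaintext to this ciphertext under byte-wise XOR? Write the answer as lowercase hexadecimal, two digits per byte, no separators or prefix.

Since ciphertext = msg ⊕ key, XORing both sides with msg gives key = msg ⊕ ciphertext.
136 ⊕  70 = 206
 41 ⊕  42 =   3
252 ⊕  88 = 164
137 ⊕ 116 = 253

ce03a4fd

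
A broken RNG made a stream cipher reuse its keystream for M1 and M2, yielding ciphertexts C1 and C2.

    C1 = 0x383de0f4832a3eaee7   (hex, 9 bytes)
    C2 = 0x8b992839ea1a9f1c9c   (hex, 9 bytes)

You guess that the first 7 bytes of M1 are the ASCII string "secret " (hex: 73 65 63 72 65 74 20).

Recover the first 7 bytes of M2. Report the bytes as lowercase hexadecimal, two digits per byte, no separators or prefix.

First, C1 ⊕ C2 = (M1 ⊕ K) ⊕ (M2 ⊕ K) = M1 ⊕ M2, so the key drops out. Then M2 = (M1 ⊕ M2) ⊕ M1 over the first 7 bytes.
byte 0: (38 xor 8b) xor 73 = b3 xor 73 = c0
byte 1: (3d xor 99) xor 65 = a4 xor 65 = c1
byte 2: (e0 xor 28) xor 63 = c8 xor 63 = ab
byte 3: (f4 xor 39) xor 72 = cd xor 72 = bf
byte 4: (83 xor ea) xor 65 = 69 xor 65 = 0c
byte 5: (2a xor 1a) xor 74 = 30 xor 74 = 44
byte 6: (3e xor 9f) xor 20 = a1 xor 20 = 81

c0c1abbf0c4481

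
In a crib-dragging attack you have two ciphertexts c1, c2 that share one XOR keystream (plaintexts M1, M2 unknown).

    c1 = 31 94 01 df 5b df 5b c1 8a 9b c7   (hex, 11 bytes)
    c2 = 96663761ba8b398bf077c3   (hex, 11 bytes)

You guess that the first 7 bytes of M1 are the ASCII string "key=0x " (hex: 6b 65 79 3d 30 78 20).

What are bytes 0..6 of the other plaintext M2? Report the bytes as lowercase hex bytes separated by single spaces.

cc 97 4f 83 d1 2c 42

First, c1 ⊕ c2 = (M1 ⊕ K) ⊕ (M2 ⊕ K) = M1 ⊕ M2, so the key drops out. Then M2 = (M1 ⊕ M2) ⊕ M1 over the first 7 bytes.
byte 0: (31 ^ 96) ^ 6b = a7 ^ 6b = cc
byte 1: (94 ^ 66) ^ 65 = f2 ^ 65 = 97
byte 2: (01 ^ 37) ^ 79 = 36 ^ 79 = 4f
byte 3: (df ^ 61) ^ 3d = be ^ 3d = 83
byte 4: (5b ^ ba) ^ 30 = e1 ^ 30 = d1
byte 5: (df ^ 8b) ^ 78 = 54 ^ 78 = 2c
byte 6: (5b ^ 39) ^ 20 = 62 ^ 20 = 42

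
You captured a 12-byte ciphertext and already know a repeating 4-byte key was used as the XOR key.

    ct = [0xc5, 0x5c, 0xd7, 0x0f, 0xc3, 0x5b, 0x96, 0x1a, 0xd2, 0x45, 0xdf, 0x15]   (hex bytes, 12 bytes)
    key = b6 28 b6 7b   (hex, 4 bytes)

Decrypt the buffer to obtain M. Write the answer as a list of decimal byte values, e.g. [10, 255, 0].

The 4-byte key repeats, so the effective keystream is b6 28 b6 7b b6 28 b6 7b b6 28 b6 7b.
byte 0: c5 ^ b6 = 73
byte 1: 5c ^ 28 = 74
byte 2: d7 ^ b6 = 61
byte 3: 0f ^ 7b = 74
byte 4: c3 ^ b6 = 75
byte 5: 5b ^ 28 = 73
byte 6: 96 ^ b6 = 20
byte 7: 1a ^ 7b = 61
byte 8: d2 ^ b6 = 64
byte 9: 45 ^ 28 = 6d
byte 10: df ^ b6 = 69
byte 11: 15 ^ 7b = 6e

[115, 116, 97, 116, 117, 115, 32, 97, 100, 109, 105, 110]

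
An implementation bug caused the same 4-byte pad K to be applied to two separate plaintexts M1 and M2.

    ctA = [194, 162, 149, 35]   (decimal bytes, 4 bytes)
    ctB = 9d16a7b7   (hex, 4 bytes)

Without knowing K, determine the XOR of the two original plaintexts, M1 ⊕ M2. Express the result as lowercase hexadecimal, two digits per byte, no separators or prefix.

5fb43294

ctA ⊕ ctB = (M1 ⊕ K) ⊕ (M2 ⊕ K) = M1 ⊕ M2 — the shared key cancels under XOR.
194 ^ 157 =  95
162 ^  22 = 180
149 ^ 167 =  50
 35 ^ 183 = 148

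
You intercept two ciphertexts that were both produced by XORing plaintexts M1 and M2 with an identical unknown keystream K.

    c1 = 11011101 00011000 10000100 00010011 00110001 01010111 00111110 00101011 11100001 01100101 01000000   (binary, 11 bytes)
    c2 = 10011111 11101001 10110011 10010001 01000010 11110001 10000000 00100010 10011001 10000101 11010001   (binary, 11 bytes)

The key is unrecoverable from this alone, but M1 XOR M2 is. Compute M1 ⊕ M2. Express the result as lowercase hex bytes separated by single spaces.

c1 ⊕ c2 = (M1 ⊕ K) ⊕ (M2 ⊕ K) = M1 ⊕ M2 — the shared key cancels under XOR.
byte 0: dd ^ 9f = 42
byte 1: 18 ^ e9 = f1
byte 2: 84 ^ b3 = 37
byte 3: 13 ^ 91 = 82
byte 4: 31 ^ 42 = 73
byte 5: 57 ^ f1 = a6
byte 6: 3e ^ 80 = be
byte 7: 2b ^ 22 = 09
byte 8: e1 ^ 99 = 78
byte 9: 65 ^ 85 = e0
byte 10: 40 ^ d1 = 91

42 f1 37 82 73 a6 be 09 78 e0 91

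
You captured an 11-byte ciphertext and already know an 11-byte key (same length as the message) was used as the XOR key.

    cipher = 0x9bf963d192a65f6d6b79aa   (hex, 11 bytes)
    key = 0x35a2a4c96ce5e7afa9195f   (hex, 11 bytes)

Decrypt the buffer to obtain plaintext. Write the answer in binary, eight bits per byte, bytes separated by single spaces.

XOR is its own inverse, so applying the key byte-wise gives the result directly.
155 xor  53 = 174
249 xor 162 =  91
 99 xor 164 = 199
209 xor 201 =  24
146 xor 108 = 254
166 xor 229 =  67
 95 xor 231 = 184
109 xor 175 = 194
107 xor 169 = 194
121 xor  25 =  96
170 xor  95 = 245

10101110 01011011 11000111 00011000 11111110 01000011 10111000 11000010 11000010 01100000 11110101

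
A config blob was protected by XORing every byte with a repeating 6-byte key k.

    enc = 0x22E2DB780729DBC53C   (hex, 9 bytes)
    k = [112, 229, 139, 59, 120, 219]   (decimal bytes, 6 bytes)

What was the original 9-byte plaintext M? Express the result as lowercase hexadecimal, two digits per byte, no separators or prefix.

The 6-byte key repeats, so the effective keystream is 70 e5 8b 3b 78 db 70 e5 8b.
byte 0: 22 XOR 70 = 52
byte 1: e2 XOR e5 = 07
byte 2: db XOR 8b = 50
byte 3: 78 XOR 3b = 43
byte 4: 07 XOR 78 = 7f
byte 5: 29 XOR db = f2
byte 6: db XOR 70 = ab
byte 7: c5 XOR e5 = 20
byte 8: 3c XOR 8b = b7

520750437ff2ab20b7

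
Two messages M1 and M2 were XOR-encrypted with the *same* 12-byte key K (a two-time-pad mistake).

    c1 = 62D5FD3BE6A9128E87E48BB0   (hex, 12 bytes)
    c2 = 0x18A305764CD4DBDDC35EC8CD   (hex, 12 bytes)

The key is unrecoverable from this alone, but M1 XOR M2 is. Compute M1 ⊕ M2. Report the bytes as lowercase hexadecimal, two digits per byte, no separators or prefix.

7a76f84daa7dc95344ba437d

c1 ⊕ c2 = (M1 ⊕ K) ⊕ (M2 ⊕ K) = M1 ⊕ M2 — the shared key cancels under XOR.
01100010 ⊕ 00011000 = 01111010
11010101 ⊕ 10100011 = 01110110
11111101 ⊕ 00000101 = 11111000
00111011 ⊕ 01110110 = 01001101
11100110 ⊕ 01001100 = 10101010
10101001 ⊕ 11010100 = 01111101
00010010 ⊕ 11011011 = 11001001
10001110 ⊕ 11011101 = 01010011
10000111 ⊕ 11000011 = 01000100
11100100 ⊕ 01011110 = 10111010
10001011 ⊕ 11001000 = 01000011
10110000 ⊕ 11001101 = 01111101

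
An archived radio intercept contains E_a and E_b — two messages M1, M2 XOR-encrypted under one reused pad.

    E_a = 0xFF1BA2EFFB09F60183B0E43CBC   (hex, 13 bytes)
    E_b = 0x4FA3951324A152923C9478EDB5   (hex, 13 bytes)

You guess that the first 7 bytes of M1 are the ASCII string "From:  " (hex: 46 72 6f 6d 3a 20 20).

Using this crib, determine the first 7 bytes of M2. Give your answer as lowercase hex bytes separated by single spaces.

First, E_a ⊕ E_b = (M1 ⊕ K) ⊕ (M2 ⊕ K) = M1 ⊕ M2, so the key drops out. Then M2 = (M1 ⊕ M2) ⊕ M1 over the first 7 bytes.
byte 0: (ff ^ 4f) ^ 46 = b0 ^ 46 = f6
byte 1: (1b ^ a3) ^ 72 = b8 ^ 72 = ca
byte 2: (a2 ^ 95) ^ 6f = 37 ^ 6f = 58
byte 3: (ef ^ 13) ^ 6d = fc ^ 6d = 91
byte 4: (fb ^ 24) ^ 3a = df ^ 3a = e5
byte 5: (09 ^ a1) ^ 20 = a8 ^ 20 = 88
byte 6: (f6 ^ 52) ^ 20 = a4 ^ 20 = 84

f6 ca 58 91 e5 88 84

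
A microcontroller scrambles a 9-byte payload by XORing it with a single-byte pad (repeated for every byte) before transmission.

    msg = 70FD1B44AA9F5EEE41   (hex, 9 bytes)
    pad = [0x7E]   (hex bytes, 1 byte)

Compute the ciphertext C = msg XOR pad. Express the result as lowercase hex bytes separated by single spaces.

The 1-byte key repeats, so the effective keystream is 7e 7e 7e 7e 7e 7e 7e 7e 7e.
byte 0: 70 ⊕ 7e = 0e
byte 1: fd ⊕ 7e = 83
byte 2: 1b ⊕ 7e = 65
byte 3: 44 ⊕ 7e = 3a
byte 4: aa ⊕ 7e = d4
byte 5: 9f ⊕ 7e = e1
byte 6: 5e ⊕ 7e = 20
byte 7: ee ⊕ 7e = 90
byte 8: 41 ⊕ 7e = 3f

0e 83 65 3a d4 e1 20 90 3f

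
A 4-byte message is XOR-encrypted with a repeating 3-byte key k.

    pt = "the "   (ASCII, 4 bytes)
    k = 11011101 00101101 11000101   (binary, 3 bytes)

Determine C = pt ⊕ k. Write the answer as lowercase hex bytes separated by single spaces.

The 3-byte key repeats, so the effective keystream is dd 2d c5 dd.
byte 0: 74 ⊕ dd = a9
byte 1: 68 ⊕ 2d = 45
byte 2: 65 ⊕ c5 = a0
byte 3: 20 ⊕ dd = fd

a9 45 a0 fd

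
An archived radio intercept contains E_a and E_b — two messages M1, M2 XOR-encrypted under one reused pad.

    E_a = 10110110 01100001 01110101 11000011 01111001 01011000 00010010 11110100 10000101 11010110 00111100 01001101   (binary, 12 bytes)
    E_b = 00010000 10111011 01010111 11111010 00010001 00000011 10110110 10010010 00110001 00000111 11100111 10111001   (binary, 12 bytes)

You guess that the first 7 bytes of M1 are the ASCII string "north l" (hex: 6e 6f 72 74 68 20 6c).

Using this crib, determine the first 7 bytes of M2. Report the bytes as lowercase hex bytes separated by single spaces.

c8 b5 50 4d 00 7b c8

First, E_a ⊕ E_b = (M1 ⊕ K) ⊕ (M2 ⊕ K) = M1 ⊕ M2, so the key drops out. Then M2 = (M1 ⊕ M2) ⊕ M1 over the first 7 bytes.
byte 0: (b6 ^ 10) ^ 6e = a6 ^ 6e = c8
byte 1: (61 ^ bb) ^ 6f = da ^ 6f = b5
byte 2: (75 ^ 57) ^ 72 = 22 ^ 72 = 50
byte 3: (c3 ^ fa) ^ 74 = 39 ^ 74 = 4d
byte 4: (79 ^ 11) ^ 68 = 68 ^ 68 = 00
byte 5: (58 ^ 03) ^ 20 = 5b ^ 20 = 7b
byte 6: (12 ^ b6) ^ 6c = a4 ^ 6c = c8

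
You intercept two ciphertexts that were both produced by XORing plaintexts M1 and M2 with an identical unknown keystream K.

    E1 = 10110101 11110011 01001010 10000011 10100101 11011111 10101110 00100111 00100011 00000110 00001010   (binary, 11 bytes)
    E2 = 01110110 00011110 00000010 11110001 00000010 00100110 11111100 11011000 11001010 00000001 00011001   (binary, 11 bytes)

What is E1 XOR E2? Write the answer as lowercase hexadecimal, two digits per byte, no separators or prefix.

c3ed4872a7f952ffe90713

E1 ⊕ E2 = (M1 ⊕ K) ⊕ (M2 ⊕ K) = M1 ⊕ M2 — the shared key cancels under XOR.
b5 xor 76 = c3
f3 xor 1e = ed
4a xor 02 = 48
83 xor f1 = 72
a5 xor 02 = a7
df xor 26 = f9
ae xor fc = 52
27 xor d8 = ff
23 xor ca = e9
06 xor 01 = 07
0a xor 19 = 13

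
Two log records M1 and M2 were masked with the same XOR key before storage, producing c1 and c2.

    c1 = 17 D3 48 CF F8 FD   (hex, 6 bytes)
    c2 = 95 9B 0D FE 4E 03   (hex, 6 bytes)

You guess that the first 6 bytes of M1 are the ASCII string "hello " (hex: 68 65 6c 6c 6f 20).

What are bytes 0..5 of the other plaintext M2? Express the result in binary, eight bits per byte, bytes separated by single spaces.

11101010 00101101 00101001 01011101 11011001 11011110

First, c1 ⊕ c2 = (M1 ⊕ K) ⊕ (M2 ⊕ K) = M1 ⊕ M2, so the key drops out. Then M2 = (M1 ⊕ M2) ⊕ M1 over the first 6 bytes.
byte 0: (17 ^ 95) ^ 68 = 82 ^ 68 = ea
byte 1: (d3 ^ 9b) ^ 65 = 48 ^ 65 = 2d
byte 2: (48 ^ 0d) ^ 6c = 45 ^ 6c = 29
byte 3: (cf ^ fe) ^ 6c = 31 ^ 6c = 5d
byte 4: (f8 ^ 4e) ^ 6f = b6 ^ 6f = d9
byte 5: (fd ^ 03) ^ 20 = fe ^ 20 = de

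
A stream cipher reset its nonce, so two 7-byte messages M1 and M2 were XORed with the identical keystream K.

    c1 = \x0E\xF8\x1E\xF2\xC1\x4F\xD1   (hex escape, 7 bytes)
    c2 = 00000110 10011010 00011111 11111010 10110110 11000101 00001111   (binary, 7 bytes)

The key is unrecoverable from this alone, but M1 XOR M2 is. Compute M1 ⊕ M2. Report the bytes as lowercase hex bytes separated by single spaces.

c1 ⊕ c2 = (M1 ⊕ K) ⊕ (M2 ⊕ K) = M1 ⊕ M2 — the shared key cancels under XOR.
0e ^ 06 = 08
f8 ^ 9a = 62
1e ^ 1f = 01
f2 ^ fa = 08
c1 ^ b6 = 77
4f ^ c5 = 8a
d1 ^ 0f = de

08 62 01 08 77 8a de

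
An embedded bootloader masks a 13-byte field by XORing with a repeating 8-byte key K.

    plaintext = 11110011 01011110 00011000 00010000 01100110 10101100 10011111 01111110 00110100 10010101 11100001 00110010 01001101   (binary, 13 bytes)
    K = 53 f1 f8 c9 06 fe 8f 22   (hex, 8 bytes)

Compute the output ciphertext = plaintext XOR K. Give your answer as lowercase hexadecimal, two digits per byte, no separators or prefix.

a0afe0d96052105c676419fb4b

The 8-byte key repeats, so the effective keystream is 53 f1 f8 c9 06 fe 8f 22 53 f1 f8 c9 06.
byte 0: f3 ^ 53 = a0
byte 1: 5e ^ f1 = af
byte 2: 18 ^ f8 = e0
byte 3: 10 ^ c9 = d9
byte 4: 66 ^ 06 = 60
byte 5: ac ^ fe = 52
byte 6: 9f ^ 8f = 10
byte 7: 7e ^ 22 = 5c
byte 8: 34 ^ 53 = 67
byte 9: 95 ^ f1 = 64
byte 10: e1 ^ f8 = 19
byte 11: 32 ^ c9 = fb
byte 12: 4d ^ 06 = 4b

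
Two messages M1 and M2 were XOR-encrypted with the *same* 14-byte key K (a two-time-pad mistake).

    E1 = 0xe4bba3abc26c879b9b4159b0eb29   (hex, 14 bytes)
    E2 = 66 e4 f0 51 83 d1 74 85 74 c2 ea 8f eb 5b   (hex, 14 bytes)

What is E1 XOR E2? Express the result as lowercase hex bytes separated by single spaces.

82 5f 53 fa 41 bd f3 1e ef 83 b3 3f 00 72

E1 ⊕ E2 = (M1 ⊕ K) ⊕ (M2 ⊕ K) = M1 ⊕ M2 — the shared key cancels under XOR.
byte 0: e4 xor 66 = 82
byte 1: bb xor e4 = 5f
byte 2: a3 xor f0 = 53
byte 3: ab xor 51 = fa
byte 4: c2 xor 83 = 41
byte 5: 6c xor d1 = bd
byte 6: 87 xor 74 = f3
byte 7: 9b xor 85 = 1e
byte 8: 9b xor 74 = ef
byte 9: 41 xor c2 = 83
byte 10: 59 xor ea = b3
byte 11: b0 xor 8f = 3f
byte 12: eb xor eb = 00
byte 13: 29 xor 5b = 72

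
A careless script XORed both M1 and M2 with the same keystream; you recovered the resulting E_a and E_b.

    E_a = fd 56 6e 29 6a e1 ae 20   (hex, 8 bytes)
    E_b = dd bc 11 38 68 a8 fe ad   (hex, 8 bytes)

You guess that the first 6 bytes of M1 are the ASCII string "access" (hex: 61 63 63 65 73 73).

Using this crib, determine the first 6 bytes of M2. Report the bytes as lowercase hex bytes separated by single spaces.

41 89 1c 74 71 3a

First, E_a ⊕ E_b = (M1 ⊕ K) ⊕ (M2 ⊕ K) = M1 ⊕ M2, so the key drops out. Then M2 = (M1 ⊕ M2) ⊕ M1 over the first 6 bytes.
byte 0: (fd XOR dd) XOR 61 = 20 XOR 61 = 41
byte 1: (56 XOR bc) XOR 63 = ea XOR 63 = 89
byte 2: (6e XOR 11) XOR 63 = 7f XOR 63 = 1c
byte 3: (29 XOR 38) XOR 65 = 11 XOR 65 = 74
byte 4: (6a XOR 68) XOR 73 = 02 XOR 73 = 71
byte 5: (e1 XOR a8) XOR 73 = 49 XOR 73 = 3a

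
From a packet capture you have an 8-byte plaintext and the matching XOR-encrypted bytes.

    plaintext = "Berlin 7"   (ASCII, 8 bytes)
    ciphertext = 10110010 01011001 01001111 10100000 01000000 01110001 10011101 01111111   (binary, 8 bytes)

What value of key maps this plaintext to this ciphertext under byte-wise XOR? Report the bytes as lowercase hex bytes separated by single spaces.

f0 3c 3d cc 29 1f bd 48

Since ciphertext = plaintext ⊕ key, XORing both sides with plaintext gives key = plaintext ⊕ ciphertext.
byte 0: 42 XOR b2 = f0
byte 1: 65 XOR 59 = 3c
byte 2: 72 XOR 4f = 3d
byte 3: 6c XOR a0 = cc
byte 4: 69 XOR 40 = 29
byte 5: 6e XOR 71 = 1f
byte 6: 20 XOR 9d = bd
byte 7: 37 XOR 7f = 48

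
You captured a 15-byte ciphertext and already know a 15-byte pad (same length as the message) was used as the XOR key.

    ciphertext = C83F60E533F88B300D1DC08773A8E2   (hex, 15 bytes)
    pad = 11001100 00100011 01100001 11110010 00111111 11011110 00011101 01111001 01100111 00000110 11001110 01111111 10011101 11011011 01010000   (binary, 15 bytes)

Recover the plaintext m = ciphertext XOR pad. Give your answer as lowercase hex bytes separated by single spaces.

04 1c 01 17 0c 26 96 49 6a 1b 0e f8 ee 73 b2

c8 xor cc = 04
3f xor 23 = 1c
60 xor 61 = 01
e5 xor f2 = 17
33 xor 3f = 0c
f8 xor de = 26
8b xor 1d = 96
30 xor 79 = 49
0d xor 67 = 6a
1d xor 06 = 1b
c0 xor ce = 0e
87 xor 7f = f8
73 xor 9d = ee
a8 xor db = 73
e2 xor 50 = b2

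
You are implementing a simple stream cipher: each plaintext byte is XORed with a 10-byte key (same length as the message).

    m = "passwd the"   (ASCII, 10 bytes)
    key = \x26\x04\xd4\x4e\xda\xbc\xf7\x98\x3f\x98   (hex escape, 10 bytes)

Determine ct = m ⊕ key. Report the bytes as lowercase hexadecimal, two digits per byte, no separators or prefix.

XOR is its own inverse, so applying the key byte-wise gives the result directly.
70 xor 26 = 56
61 xor 04 = 65
73 xor d4 = a7
73 xor 4e = 3d
77 xor da = ad
64 xor bc = d8
20 xor f7 = d7
74 xor 98 = ec
68 xor 3f = 57
65 xor 98 = fd

5665a73dadd8d7ec57fd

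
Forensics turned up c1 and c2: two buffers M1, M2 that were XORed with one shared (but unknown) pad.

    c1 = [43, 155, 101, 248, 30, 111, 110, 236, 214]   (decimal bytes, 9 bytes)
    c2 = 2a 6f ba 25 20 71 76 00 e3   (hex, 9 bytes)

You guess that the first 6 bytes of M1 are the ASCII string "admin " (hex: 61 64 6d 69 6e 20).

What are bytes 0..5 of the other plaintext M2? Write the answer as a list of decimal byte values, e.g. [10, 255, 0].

[96, 144, 178, 180, 80, 62]

First, c1 ⊕ c2 = (M1 ⊕ K) ⊕ (M2 ⊕ K) = M1 ⊕ M2, so the key drops out. Then M2 = (M1 ⊕ M2) ⊕ M1 over the first 6 bytes.
byte 0: (2b xor 2a) xor 61 = 01 xor 61 = 60
byte 1: (9b xor 6f) xor 64 = f4 xor 64 = 90
byte 2: (65 xor ba) xor 6d = df xor 6d = b2
byte 3: (f8 xor 25) xor 69 = dd xor 69 = b4
byte 4: (1e xor 20) xor 6e = 3e xor 6e = 50
byte 5: (6f xor 71) xor 20 = 1e xor 20 = 3e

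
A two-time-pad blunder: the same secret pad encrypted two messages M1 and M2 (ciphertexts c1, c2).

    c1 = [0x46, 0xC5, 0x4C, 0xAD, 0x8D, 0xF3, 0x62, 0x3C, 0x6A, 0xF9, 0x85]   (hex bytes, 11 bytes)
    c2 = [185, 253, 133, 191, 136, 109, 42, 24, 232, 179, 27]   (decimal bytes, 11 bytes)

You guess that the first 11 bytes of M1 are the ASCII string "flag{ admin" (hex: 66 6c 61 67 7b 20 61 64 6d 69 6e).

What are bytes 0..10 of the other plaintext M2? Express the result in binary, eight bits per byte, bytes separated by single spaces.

10011001 01010100 10101000 01110101 01111110 10111110 00101001 01000000 11101111 00100011 11110000

First, c1 ⊕ c2 = (M1 ⊕ K) ⊕ (M2 ⊕ K) = M1 ⊕ M2, so the key drops out. Then M2 = (M1 ⊕ M2) ⊕ M1 over the first 11 bytes.
byte 0: (46 xor b9) xor 66 = ff xor 66 = 99
byte 1: (c5 xor fd) xor 6c = 38 xor 6c = 54
byte 2: (4c xor 85) xor 61 = c9 xor 61 = a8
byte 3: (ad xor bf) xor 67 = 12 xor 67 = 75
byte 4: (8d xor 88) xor 7b = 05 xor 7b = 7e
byte 5: (f3 xor 6d) xor 20 = 9e xor 20 = be
byte 6: (62 xor 2a) xor 61 = 48 xor 61 = 29
byte 7: (3c xor 18) xor 64 = 24 xor 64 = 40
byte 8: (6a xor e8) xor 6d = 82 xor 6d = ef
byte 9: (f9 xor b3) xor 69 = 4a xor 69 = 23
byte 10: (85 xor 1b) xor 6e = 9e xor 6e = f0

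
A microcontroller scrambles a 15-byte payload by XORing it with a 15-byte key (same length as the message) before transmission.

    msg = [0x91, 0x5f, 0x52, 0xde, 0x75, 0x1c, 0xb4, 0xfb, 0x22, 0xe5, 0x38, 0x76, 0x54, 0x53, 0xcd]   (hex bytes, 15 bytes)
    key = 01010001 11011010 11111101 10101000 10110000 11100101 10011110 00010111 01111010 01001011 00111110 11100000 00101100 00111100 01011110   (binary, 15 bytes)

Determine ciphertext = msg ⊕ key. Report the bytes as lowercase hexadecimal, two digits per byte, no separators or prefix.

XOR is its own inverse, so applying the key byte-wise gives the result directly.
byte 0: 145 xor  81 = 192
byte 1:  95 xor 218 = 133
byte 2:  82 xor 253 = 175
byte 3: 222 xor 168 = 118
byte 4: 117 xor 176 = 197
byte 5:  28 xor 229 = 249
byte 6: 180 xor 158 =  42
byte 7: 251 xor  23 = 236
byte 8:  34 xor 122 =  88
byte 9: 229 xor  75 = 174
byte 10:  56 xor  62 =   6
byte 11: 118 xor 224 = 150
byte 12:  84 xor  44 = 120
byte 13:  83 xor  60 = 111
byte 14: 205 xor  94 = 147

c085af76c5f92aec58ae0696786f93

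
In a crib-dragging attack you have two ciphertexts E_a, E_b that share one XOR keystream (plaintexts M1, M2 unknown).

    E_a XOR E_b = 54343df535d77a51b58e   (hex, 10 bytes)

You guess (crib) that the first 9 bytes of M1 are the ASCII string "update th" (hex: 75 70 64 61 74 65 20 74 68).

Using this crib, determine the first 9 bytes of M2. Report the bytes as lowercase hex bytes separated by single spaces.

21 44 59 94 41 b2 5a 25 dd

Since E_a ⊕ E_b = M1 ⊕ M2, XORing with the guessed M1 bytes yields the corresponding M2 bytes: M2 = (E_a ⊕ E_b) ⊕ M1.
01010100 xor 01110101 = 00100001
00110100 xor 01110000 = 01000100
00111101 xor 01100100 = 01011001
11110101 xor 01100001 = 10010100
00110101 xor 01110100 = 01000001
11010111 xor 01100101 = 10110010
01111010 xor 00100000 = 01011010
01010001 xor 01110100 = 00100101
10110101 xor 01101000 = 11011101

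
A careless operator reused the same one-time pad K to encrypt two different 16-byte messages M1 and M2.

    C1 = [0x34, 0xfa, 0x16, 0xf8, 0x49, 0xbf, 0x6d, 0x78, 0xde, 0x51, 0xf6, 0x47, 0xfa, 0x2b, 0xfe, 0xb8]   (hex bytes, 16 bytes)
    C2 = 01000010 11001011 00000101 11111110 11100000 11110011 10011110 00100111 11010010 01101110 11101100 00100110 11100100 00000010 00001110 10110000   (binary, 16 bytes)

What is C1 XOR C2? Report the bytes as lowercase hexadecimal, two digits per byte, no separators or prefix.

76311306a94cf35f0c3f1a611e29f008

C1 ⊕ C2 = (M1 ⊕ K) ⊕ (M2 ⊕ K) = M1 ⊕ M2 — the shared key cancels under XOR.
byte 0:  52 ⊕  66 = 118
byte 1: 250 ⊕ 203 =  49
byte 2:  22 ⊕   5 =  19
byte 3: 248 ⊕ 254 =   6
byte 4:  73 ⊕ 224 = 169
byte 5: 191 ⊕ 243 =  76
byte 6: 109 ⊕ 158 = 243
byte 7: 120 ⊕  39 =  95
byte 8: 222 ⊕ 210 =  12
byte 9:  81 ⊕ 110 =  63
byte 10: 246 ⊕ 236 =  26
byte 11:  71 ⊕  38 =  97
byte 12: 250 ⊕ 228 =  30
byte 13:  43 ⊕   2 =  41
byte 14: 254 ⊕  14 = 240
byte 15: 184 ⊕ 176 =   8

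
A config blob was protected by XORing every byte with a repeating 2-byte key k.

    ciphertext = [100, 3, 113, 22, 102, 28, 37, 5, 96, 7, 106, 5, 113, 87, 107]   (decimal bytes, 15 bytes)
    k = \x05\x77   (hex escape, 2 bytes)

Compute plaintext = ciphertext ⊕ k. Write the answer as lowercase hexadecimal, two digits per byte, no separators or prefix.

The 2-byte key repeats, so the effective keystream is 05 77 05 77 05 77 05 77 05 77 05 77 05 77 05.
byte 0: 64 ⊕ 05 = 61
byte 1: 03 ⊕ 77 = 74
byte 2: 71 ⊕ 05 = 74
byte 3: 16 ⊕ 77 = 61
byte 4: 66 ⊕ 05 = 63
byte 5: 1c ⊕ 77 = 6b
byte 6: 25 ⊕ 05 = 20
byte 7: 05 ⊕ 77 = 72
byte 8: 60 ⊕ 05 = 65
byte 9: 07 ⊕ 77 = 70
byte 10: 6a ⊕ 05 = 6f
byte 11: 05 ⊕ 77 = 72
byte 12: 71 ⊕ 05 = 74
byte 13: 57 ⊕ 77 = 20
byte 14: 6b ⊕ 05 = 6e

61747461636b207265706f7274206e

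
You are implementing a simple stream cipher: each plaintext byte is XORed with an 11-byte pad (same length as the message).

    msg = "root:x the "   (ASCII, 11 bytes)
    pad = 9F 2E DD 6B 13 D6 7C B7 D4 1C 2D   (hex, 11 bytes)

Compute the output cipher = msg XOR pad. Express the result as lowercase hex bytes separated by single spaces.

ed 41 b2 1f 29 ae 5c c3 bc 79 0d

XOR is its own inverse, so applying the key byte-wise gives the result directly.
72 XOR 9f = ed
6f XOR 2e = 41
6f XOR dd = b2
74 XOR 6b = 1f
3a XOR 13 = 29
78 XOR d6 = ae
20 XOR 7c = 5c
74 XOR b7 = c3
68 XOR d4 = bc
65 XOR 1c = 79
20 XOR 2d = 0d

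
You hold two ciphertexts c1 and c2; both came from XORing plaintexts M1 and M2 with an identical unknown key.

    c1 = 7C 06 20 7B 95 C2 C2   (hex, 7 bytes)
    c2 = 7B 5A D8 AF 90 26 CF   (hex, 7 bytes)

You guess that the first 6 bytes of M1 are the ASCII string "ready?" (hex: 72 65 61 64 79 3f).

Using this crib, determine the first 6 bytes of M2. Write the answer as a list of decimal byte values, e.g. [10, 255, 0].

First, c1 ⊕ c2 = (M1 ⊕ K) ⊕ (M2 ⊕ K) = M1 ⊕ M2, so the key drops out. Then M2 = (M1 ⊕ M2) ⊕ M1 over the first 6 bytes.
byte 0: (7c xor 7b) xor 72 = 07 xor 72 = 75
byte 1: (06 xor 5a) xor 65 = 5c xor 65 = 39
byte 2: (20 xor d8) xor 61 = f8 xor 61 = 99
byte 3: (7b xor af) xor 64 = d4 xor 64 = b0
byte 4: (95 xor 90) xor 79 = 05 xor 79 = 7c
byte 5: (c2 xor 26) xor 3f = e4 xor 3f = db

[117, 57, 153, 176, 124, 219]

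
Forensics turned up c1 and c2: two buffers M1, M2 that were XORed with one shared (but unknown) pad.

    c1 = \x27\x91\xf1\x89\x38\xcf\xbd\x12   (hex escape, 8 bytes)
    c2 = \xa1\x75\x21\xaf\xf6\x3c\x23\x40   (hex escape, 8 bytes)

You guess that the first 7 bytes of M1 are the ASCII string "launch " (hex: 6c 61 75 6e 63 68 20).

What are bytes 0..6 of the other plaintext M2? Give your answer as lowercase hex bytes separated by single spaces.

First, c1 ⊕ c2 = (M1 ⊕ K) ⊕ (M2 ⊕ K) = M1 ⊕ M2, so the key drops out. Then M2 = (M1 ⊕ M2) ⊕ M1 over the first 7 bytes.
byte 0: (27 ⊕ a1) ⊕ 6c = 86 ⊕ 6c = ea
byte 1: (91 ⊕ 75) ⊕ 61 = e4 ⊕ 61 = 85
byte 2: (f1 ⊕ 21) ⊕ 75 = d0 ⊕ 75 = a5
byte 3: (89 ⊕ af) ⊕ 6e = 26 ⊕ 6e = 48
byte 4: (38 ⊕ f6) ⊕ 63 = ce ⊕ 63 = ad
byte 5: (cf ⊕ 3c) ⊕ 68 = f3 ⊕ 68 = 9b
byte 6: (bd ⊕ 23) ⊕ 20 = 9e ⊕ 20 = be

ea 85 a5 48 ad 9b be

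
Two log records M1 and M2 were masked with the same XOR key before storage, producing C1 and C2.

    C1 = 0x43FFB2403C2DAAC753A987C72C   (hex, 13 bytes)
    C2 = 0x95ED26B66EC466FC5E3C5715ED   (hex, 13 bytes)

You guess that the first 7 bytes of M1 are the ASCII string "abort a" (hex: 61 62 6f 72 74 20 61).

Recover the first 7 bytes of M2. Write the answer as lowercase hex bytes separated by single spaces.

First, C1 ⊕ C2 = (M1 ⊕ K) ⊕ (M2 ⊕ K) = M1 ⊕ M2, so the key drops out. Then M2 = (M1 ⊕ M2) ⊕ M1 over the first 7 bytes.
byte 0: (43 XOR 95) XOR 61 = d6 XOR 61 = b7
byte 1: (ff XOR ed) XOR 62 = 12 XOR 62 = 70
byte 2: (b2 XOR 26) XOR 6f = 94 XOR 6f = fb
byte 3: (40 XOR b6) XOR 72 = f6 XOR 72 = 84
byte 4: (3c XOR 6e) XOR 74 = 52 XOR 74 = 26
byte 5: (2d XOR c4) XOR 20 = e9 XOR 20 = c9
byte 6: (aa XOR 66) XOR 61 = cc XOR 61 = ad

b7 70 fb 84 26 c9 ad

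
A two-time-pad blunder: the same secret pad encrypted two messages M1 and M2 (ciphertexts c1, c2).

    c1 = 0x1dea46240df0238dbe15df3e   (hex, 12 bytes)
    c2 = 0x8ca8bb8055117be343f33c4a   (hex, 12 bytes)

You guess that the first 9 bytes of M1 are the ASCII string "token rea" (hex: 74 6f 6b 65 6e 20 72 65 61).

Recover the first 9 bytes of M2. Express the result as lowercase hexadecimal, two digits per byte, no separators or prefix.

First, c1 ⊕ c2 = (M1 ⊕ K) ⊕ (M2 ⊕ K) = M1 ⊕ M2, so the key drops out. Then M2 = (M1 ⊕ M2) ⊕ M1 over the first 9 bytes.
byte 0: (1d xor 8c) xor 74 = 91 xor 74 = e5
byte 1: (ea xor a8) xor 6f = 42 xor 6f = 2d
byte 2: (46 xor bb) xor 6b = fd xor 6b = 96
byte 3: (24 xor 80) xor 65 = a4 xor 65 = c1
byte 4: (0d xor 55) xor 6e = 58 xor 6e = 36
byte 5: (f0 xor 11) xor 20 = e1 xor 20 = c1
byte 6: (23 xor 7b) xor 72 = 58 xor 72 = 2a
byte 7: (8d xor e3) xor 65 = 6e xor 65 = 0b
byte 8: (be xor 43) xor 61 = fd xor 61 = 9c

e52d96c136c12a0b9c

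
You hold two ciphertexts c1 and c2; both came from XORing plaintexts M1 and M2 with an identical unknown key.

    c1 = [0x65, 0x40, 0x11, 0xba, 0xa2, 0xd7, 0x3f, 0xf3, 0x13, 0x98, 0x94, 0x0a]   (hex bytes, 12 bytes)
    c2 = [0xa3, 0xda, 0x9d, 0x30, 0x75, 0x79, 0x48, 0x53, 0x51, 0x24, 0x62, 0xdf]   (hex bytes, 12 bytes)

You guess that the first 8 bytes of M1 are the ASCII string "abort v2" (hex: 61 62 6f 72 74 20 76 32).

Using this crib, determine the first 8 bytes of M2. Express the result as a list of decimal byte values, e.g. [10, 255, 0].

[167, 248, 227, 248, 163, 142, 1, 146]

First, c1 ⊕ c2 = (M1 ⊕ K) ⊕ (M2 ⊕ K) = M1 ⊕ M2, so the key drops out. Then M2 = (M1 ⊕ M2) ⊕ M1 over the first 8 bytes.
byte 0: (65 ^ a3) ^ 61 = c6 ^ 61 = a7
byte 1: (40 ^ da) ^ 62 = 9a ^ 62 = f8
byte 2: (11 ^ 9d) ^ 6f = 8c ^ 6f = e3
byte 3: (ba ^ 30) ^ 72 = 8a ^ 72 = f8
byte 4: (a2 ^ 75) ^ 74 = d7 ^ 74 = a3
byte 5: (d7 ^ 79) ^ 20 = ae ^ 20 = 8e
byte 6: (3f ^ 48) ^ 76 = 77 ^ 76 = 01
byte 7: (f3 ^ 53) ^ 32 = a0 ^ 32 = 92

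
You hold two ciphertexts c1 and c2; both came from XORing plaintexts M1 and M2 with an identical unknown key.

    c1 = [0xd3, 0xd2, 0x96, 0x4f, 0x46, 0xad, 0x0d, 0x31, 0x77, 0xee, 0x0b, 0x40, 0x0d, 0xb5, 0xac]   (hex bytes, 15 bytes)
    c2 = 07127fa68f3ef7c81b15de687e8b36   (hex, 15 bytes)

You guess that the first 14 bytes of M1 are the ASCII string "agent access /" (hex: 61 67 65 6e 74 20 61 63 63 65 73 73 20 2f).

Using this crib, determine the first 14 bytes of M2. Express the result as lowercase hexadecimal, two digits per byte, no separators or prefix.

b5a78c87bdb39b9a0f9ea65b5311

First, c1 ⊕ c2 = (M1 ⊕ K) ⊕ (M2 ⊕ K) = M1 ⊕ M2, so the key drops out. Then M2 = (M1 ⊕ M2) ⊕ M1 over the first 14 bytes.
byte 0: (d3 ⊕ 07) ⊕ 61 = d4 ⊕ 61 = b5
byte 1: (d2 ⊕ 12) ⊕ 67 = c0 ⊕ 67 = a7
byte 2: (96 ⊕ 7f) ⊕ 65 = e9 ⊕ 65 = 8c
byte 3: (4f ⊕ a6) ⊕ 6e = e9 ⊕ 6e = 87
byte 4: (46 ⊕ 8f) ⊕ 74 = c9 ⊕ 74 = bd
byte 5: (ad ⊕ 3e) ⊕ 20 = 93 ⊕ 20 = b3
byte 6: (0d ⊕ f7) ⊕ 61 = fa ⊕ 61 = 9b
byte 7: (31 ⊕ c8) ⊕ 63 = f9 ⊕ 63 = 9a
byte 8: (77 ⊕ 1b) ⊕ 63 = 6c ⊕ 63 = 0f
byte 9: (ee ⊕ 15) ⊕ 65 = fb ⊕ 65 = 9e
byte 10: (0b ⊕ de) ⊕ 73 = d5 ⊕ 73 = a6
byte 11: (40 ⊕ 68) ⊕ 73 = 28 ⊕ 73 = 5b
byte 12: (0d ⊕ 7e) ⊕ 20 = 73 ⊕ 20 = 53
byte 13: (b5 ⊕ 8b) ⊕ 2f = 3e ⊕ 2f = 11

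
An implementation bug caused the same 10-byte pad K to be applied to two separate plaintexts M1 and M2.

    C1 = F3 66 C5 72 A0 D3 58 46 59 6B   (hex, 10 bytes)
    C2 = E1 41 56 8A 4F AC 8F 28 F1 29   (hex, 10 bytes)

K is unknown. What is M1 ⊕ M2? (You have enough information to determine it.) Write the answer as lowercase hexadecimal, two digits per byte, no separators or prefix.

C1 ⊕ C2 = (M1 ⊕ K) ⊕ (M2 ⊕ K) = M1 ⊕ M2 — the shared key cancels under XOR.
f3 ⊕ e1 = 12
66 ⊕ 41 = 27
c5 ⊕ 56 = 93
72 ⊕ 8a = f8
a0 ⊕ 4f = ef
d3 ⊕ ac = 7f
58 ⊕ 8f = d7
46 ⊕ 28 = 6e
59 ⊕ f1 = a8
6b ⊕ 29 = 42

122793f8ef7fd76ea842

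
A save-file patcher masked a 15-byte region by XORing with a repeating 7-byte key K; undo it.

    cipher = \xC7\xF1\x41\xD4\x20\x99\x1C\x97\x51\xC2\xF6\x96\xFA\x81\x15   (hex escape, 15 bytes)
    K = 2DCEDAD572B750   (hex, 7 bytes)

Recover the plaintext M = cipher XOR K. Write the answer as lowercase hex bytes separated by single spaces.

The 7-byte key repeats, so the effective keystream is 2d ce da d5 72 b7 50 2d ce da d5 72 b7 50 2d.
byte 0: c7 ^ 2d = ea
byte 1: f1 ^ ce = 3f
byte 2: 41 ^ da = 9b
byte 3: d4 ^ d5 = 01
byte 4: 20 ^ 72 = 52
byte 5: 99 ^ b7 = 2e
byte 6: 1c ^ 50 = 4c
byte 7: 97 ^ 2d = ba
byte 8: 51 ^ ce = 9f
byte 9: c2 ^ da = 18
byte 10: f6 ^ d5 = 23
byte 11: 96 ^ 72 = e4
byte 12: fa ^ b7 = 4d
byte 13: 81 ^ 50 = d1
byte 14: 15 ^ 2d = 38

ea 3f 9b 01 52 2e 4c ba 9f 18 23 e4 4d d1 38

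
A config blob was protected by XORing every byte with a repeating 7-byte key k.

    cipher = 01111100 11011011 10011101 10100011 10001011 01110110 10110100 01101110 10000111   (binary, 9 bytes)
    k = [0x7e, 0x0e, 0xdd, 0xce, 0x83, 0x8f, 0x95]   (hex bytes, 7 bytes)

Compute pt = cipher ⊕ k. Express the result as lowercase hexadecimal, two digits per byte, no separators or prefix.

02d5406d08f9211089

The 7-byte key repeats, so the effective keystream is 7e 0e dd ce 83 8f 95 7e 0e.
byte 0: 01111100 XOR 01111110 = 00000010
byte 1: 11011011 XOR 00001110 = 11010101
byte 2: 10011101 XOR 11011101 = 01000000
byte 3: 10100011 XOR 11001110 = 01101101
byte 4: 10001011 XOR 10000011 = 00001000
byte 5: 01110110 XOR 10001111 = 11111001
byte 6: 10110100 XOR 10010101 = 00100001
byte 7: 01101110 XOR 01111110 = 00010000
byte 8: 10000111 XOR 00001110 = 10001001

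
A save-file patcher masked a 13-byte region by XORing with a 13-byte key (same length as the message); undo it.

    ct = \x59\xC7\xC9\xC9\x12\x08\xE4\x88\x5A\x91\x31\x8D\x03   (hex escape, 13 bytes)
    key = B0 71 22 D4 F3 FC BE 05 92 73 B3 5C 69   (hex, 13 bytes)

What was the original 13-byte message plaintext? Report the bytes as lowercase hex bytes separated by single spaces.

e9 b6 eb 1d e1 f4 5a 8d c8 e2 82 d1 6a

byte 0: 59 XOR b0 = e9
byte 1: c7 XOR 71 = b6
byte 2: c9 XOR 22 = eb
byte 3: c9 XOR d4 = 1d
byte 4: 12 XOR f3 = e1
byte 5: 08 XOR fc = f4
byte 6: e4 XOR be = 5a
byte 7: 88 XOR 05 = 8d
byte 8: 5a XOR 92 = c8
byte 9: 91 XOR 73 = e2
byte 10: 31 XOR b3 = 82
byte 11: 8d XOR 5c = d1
byte 12: 03 XOR 69 = 6a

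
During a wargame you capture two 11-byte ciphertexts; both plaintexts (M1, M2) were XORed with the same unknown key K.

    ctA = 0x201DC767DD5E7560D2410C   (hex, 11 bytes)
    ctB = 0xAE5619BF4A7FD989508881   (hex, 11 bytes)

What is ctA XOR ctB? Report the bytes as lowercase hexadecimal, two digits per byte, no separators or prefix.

ctA ⊕ ctB = (M1 ⊕ K) ⊕ (M2 ⊕ K) = M1 ⊕ M2 — the shared key cancels under XOR.
byte 0: 20 ^ ae = 8e
byte 1: 1d ^ 56 = 4b
byte 2: c7 ^ 19 = de
byte 3: 67 ^ bf = d8
byte 4: dd ^ 4a = 97
byte 5: 5e ^ 7f = 21
byte 6: 75 ^ d9 = ac
byte 7: 60 ^ 89 = e9
byte 8: d2 ^ 50 = 82
byte 9: 41 ^ 88 = c9
byte 10: 0c ^ 81 = 8d

8e4bded89721ace982c98d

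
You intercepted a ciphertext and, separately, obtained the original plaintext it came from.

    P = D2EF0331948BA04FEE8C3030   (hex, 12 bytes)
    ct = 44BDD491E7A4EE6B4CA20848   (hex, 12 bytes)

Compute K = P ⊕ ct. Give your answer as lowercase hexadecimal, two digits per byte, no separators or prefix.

9652d7a0732f4e24a22e3878

Since ct = P ⊕ K, XORing both sides with P gives K = P ⊕ ct.
d2 ⊕ 44 = 96
ef ⊕ bd = 52
03 ⊕ d4 = d7
31 ⊕ 91 = a0
94 ⊕ e7 = 73
8b ⊕ a4 = 2f
a0 ⊕ ee = 4e
4f ⊕ 6b = 24
ee ⊕ 4c = a2
8c ⊕ a2 = 2e
30 ⊕ 08 = 38
30 ⊕ 48 = 78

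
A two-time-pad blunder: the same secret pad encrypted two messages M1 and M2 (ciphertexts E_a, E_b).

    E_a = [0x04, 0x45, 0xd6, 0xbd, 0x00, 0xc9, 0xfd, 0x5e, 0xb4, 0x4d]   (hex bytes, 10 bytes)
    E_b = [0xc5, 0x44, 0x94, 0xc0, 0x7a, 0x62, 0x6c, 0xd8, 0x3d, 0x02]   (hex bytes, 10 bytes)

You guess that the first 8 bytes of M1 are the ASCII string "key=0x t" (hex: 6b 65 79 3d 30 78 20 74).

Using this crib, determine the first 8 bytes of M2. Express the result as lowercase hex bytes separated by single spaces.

aa 64 3b 40 4a d3 b1 f2

First, E_a ⊕ E_b = (M1 ⊕ K) ⊕ (M2 ⊕ K) = M1 ⊕ M2, so the key drops out. Then M2 = (M1 ⊕ M2) ⊕ M1 over the first 8 bytes.
byte 0: (04 XOR c5) XOR 6b = c1 XOR 6b = aa
byte 1: (45 XOR 44) XOR 65 = 01 XOR 65 = 64
byte 2: (d6 XOR 94) XOR 79 = 42 XOR 79 = 3b
byte 3: (bd XOR c0) XOR 3d = 7d XOR 3d = 40
byte 4: (00 XOR 7a) XOR 30 = 7a XOR 30 = 4a
byte 5: (c9 XOR 62) XOR 78 = ab XOR 78 = d3
byte 6: (fd XOR 6c) XOR 20 = 91 XOR 20 = b1
byte 7: (5e XOR d8) XOR 74 = 86 XOR 74 = f2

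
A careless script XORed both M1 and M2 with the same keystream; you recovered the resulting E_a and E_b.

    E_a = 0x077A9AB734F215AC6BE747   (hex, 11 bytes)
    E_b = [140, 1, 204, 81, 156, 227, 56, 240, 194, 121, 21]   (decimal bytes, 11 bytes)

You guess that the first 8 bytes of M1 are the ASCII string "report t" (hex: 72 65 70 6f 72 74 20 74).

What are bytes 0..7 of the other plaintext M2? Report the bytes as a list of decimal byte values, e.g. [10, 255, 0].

First, E_a ⊕ E_b = (M1 ⊕ K) ⊕ (M2 ⊕ K) = M1 ⊕ M2, so the key drops out. Then M2 = (M1 ⊕ M2) ⊕ M1 over the first 8 bytes.
byte 0: (07 xor 8c) xor 72 = 8b xor 72 = f9
byte 1: (7a xor 01) xor 65 = 7b xor 65 = 1e
byte 2: (9a xor cc) xor 70 = 56 xor 70 = 26
byte 3: (b7 xor 51) xor 6f = e6 xor 6f = 89
byte 4: (34 xor 9c) xor 72 = a8 xor 72 = da
byte 5: (f2 xor e3) xor 74 = 11 xor 74 = 65
byte 6: (15 xor 38) xor 20 = 2d xor 20 = 0d
byte 7: (ac xor f0) xor 74 = 5c xor 74 = 28

[249, 30, 38, 137, 218, 101, 13, 40]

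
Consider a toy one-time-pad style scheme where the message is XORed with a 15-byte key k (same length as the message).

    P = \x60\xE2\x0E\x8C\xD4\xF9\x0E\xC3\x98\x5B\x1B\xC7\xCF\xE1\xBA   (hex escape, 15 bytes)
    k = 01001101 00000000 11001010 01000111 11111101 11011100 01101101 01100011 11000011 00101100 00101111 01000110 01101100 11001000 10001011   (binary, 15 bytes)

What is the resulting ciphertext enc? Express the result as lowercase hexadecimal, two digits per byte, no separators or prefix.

2de2c4cb292563a05b773481a32931

01100000 ^ 01001101 = 00101101
11100010 ^ 00000000 = 11100010
00001110 ^ 11001010 = 11000100
10001100 ^ 01000111 = 11001011
11010100 ^ 11111101 = 00101001
11111001 ^ 11011100 = 00100101
00001110 ^ 01101101 = 01100011
11000011 ^ 01100011 = 10100000
10011000 ^ 11000011 = 01011011
01011011 ^ 00101100 = 01110111
00011011 ^ 00101111 = 00110100
11000111 ^ 01000110 = 10000001
11001111 ^ 01101100 = 10100011
11100001 ^ 11001000 = 00101001
10111010 ^ 10001011 = 00110001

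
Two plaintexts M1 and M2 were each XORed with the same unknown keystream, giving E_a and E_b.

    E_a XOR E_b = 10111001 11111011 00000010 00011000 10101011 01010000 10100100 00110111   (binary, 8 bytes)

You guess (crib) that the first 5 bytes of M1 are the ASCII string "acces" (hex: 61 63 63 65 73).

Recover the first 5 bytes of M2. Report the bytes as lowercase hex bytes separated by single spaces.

Since E_a ⊕ E_b = M1 ⊕ M2, XORing with the guessed M1 bytes yields the corresponding M2 bytes: M2 = (E_a ⊕ E_b) ⊕ M1.
185 xor  97 = 216
251 xor  99 = 152
  2 xor  99 =  97
 24 xor 101 = 125
171 xor 115 = 216

d8 98 61 7d d8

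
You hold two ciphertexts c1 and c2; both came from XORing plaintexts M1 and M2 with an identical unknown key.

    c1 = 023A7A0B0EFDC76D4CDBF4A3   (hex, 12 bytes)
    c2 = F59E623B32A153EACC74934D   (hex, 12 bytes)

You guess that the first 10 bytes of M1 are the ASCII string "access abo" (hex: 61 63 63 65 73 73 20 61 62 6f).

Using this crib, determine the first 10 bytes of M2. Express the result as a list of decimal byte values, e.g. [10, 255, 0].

First, c1 ⊕ c2 = (M1 ⊕ K) ⊕ (M2 ⊕ K) = M1 ⊕ M2, so the key drops out. Then M2 = (M1 ⊕ M2) ⊕ M1 over the first 10 bytes.
byte 0: (02 xor f5) xor 61 = f7 xor 61 = 96
byte 1: (3a xor 9e) xor 63 = a4 xor 63 = c7
byte 2: (7a xor 62) xor 63 = 18 xor 63 = 7b
byte 3: (0b xor 3b) xor 65 = 30 xor 65 = 55
byte 4: (0e xor 32) xor 73 = 3c xor 73 = 4f
byte 5: (fd xor a1) xor 73 = 5c xor 73 = 2f
byte 6: (c7 xor 53) xor 20 = 94 xor 20 = b4
byte 7: (6d xor ea) xor 61 = 87 xor 61 = e6
byte 8: (4c xor cc) xor 62 = 80 xor 62 = e2
byte 9: (db xor 74) xor 6f = af xor 6f = c0

[150, 199, 123, 85, 79, 47, 180, 230, 226, 192]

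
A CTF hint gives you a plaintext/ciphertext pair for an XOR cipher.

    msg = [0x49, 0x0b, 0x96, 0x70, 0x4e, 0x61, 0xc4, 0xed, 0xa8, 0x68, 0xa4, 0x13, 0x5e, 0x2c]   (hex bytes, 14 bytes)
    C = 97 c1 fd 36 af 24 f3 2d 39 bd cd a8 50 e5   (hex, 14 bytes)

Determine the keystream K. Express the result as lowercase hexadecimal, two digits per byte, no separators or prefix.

Since C = msg ⊕ K, XORing both sides with msg gives K = msg ⊕ C.
 73 ^ 151 = 222
 11 ^ 193 = 202
150 ^ 253 = 107
112 ^  54 =  70
 78 ^ 175 = 225
 97 ^  36 =  69
196 ^ 243 =  55
237 ^  45 = 192
168 ^  57 = 145
104 ^ 189 = 213
164 ^ 205 = 105
 19 ^ 168 = 187
 94 ^  80 =  14
 44 ^ 229 = 201

deca6b46e14537c091d569bb0ec9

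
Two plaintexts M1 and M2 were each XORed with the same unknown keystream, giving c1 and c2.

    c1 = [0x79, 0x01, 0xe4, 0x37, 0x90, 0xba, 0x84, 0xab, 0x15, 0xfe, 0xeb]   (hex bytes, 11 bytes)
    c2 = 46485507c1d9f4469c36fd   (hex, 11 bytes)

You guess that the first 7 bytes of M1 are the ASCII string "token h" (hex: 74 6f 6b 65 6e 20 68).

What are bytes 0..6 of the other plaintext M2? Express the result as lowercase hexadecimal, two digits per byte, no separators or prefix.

4b26da553f4318

First, c1 ⊕ c2 = (M1 ⊕ K) ⊕ (M2 ⊕ K) = M1 ⊕ M2, so the key drops out. Then M2 = (M1 ⊕ M2) ⊕ M1 over the first 7 bytes.
byte 0: (79 ⊕ 46) ⊕ 74 = 3f ⊕ 74 = 4b
byte 1: (01 ⊕ 48) ⊕ 6f = 49 ⊕ 6f = 26
byte 2: (e4 ⊕ 55) ⊕ 6b = b1 ⊕ 6b = da
byte 3: (37 ⊕ 07) ⊕ 65 = 30 ⊕ 65 = 55
byte 4: (90 ⊕ c1) ⊕ 6e = 51 ⊕ 6e = 3f
byte 5: (ba ⊕ d9) ⊕ 20 = 63 ⊕ 20 = 43
byte 6: (84 ⊕ f4) ⊕ 68 = 70 ⊕ 68 = 18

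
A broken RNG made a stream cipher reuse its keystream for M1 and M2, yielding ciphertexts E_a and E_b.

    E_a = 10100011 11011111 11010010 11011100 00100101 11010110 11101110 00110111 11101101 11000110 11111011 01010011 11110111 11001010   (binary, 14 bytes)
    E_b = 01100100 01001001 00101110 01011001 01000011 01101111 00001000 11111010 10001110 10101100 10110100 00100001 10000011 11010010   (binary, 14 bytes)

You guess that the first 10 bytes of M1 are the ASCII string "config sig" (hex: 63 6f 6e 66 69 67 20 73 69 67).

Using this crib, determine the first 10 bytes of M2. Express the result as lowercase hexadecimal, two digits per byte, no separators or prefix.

a4f992e30fdec6be0a0d

First, E_a ⊕ E_b = (M1 ⊕ K) ⊕ (M2 ⊕ K) = M1 ⊕ M2, so the key drops out. Then M2 = (M1 ⊕ M2) ⊕ M1 over the first 10 bytes.
byte 0: (a3 xor 64) xor 63 = c7 xor 63 = a4
byte 1: (df xor 49) xor 6f = 96 xor 6f = f9
byte 2: (d2 xor 2e) xor 6e = fc xor 6e = 92
byte 3: (dc xor 59) xor 66 = 85 xor 66 = e3
byte 4: (25 xor 43) xor 69 = 66 xor 69 = 0f
byte 5: (d6 xor 6f) xor 67 = b9 xor 67 = de
byte 6: (ee xor 08) xor 20 = e6 xor 20 = c6
byte 7: (37 xor fa) xor 73 = cd xor 73 = be
byte 8: (ed xor 8e) xor 69 = 63 xor 69 = 0a
byte 9: (c6 xor ac) xor 67 = 6a xor 67 = 0d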